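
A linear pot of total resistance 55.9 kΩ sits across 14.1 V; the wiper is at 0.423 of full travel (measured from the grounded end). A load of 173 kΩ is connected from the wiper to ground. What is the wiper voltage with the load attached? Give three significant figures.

The wiper splits the pot into (1−α)R = 32.25 kΩ above and αR = 23.65 kΩ below.
Lower section ‖ load = 20.80 kΩ.
V_wiper = 14.1 × 20.80/(32.25 + 20.80) = 5.53 V.

V ≈ 5.53 V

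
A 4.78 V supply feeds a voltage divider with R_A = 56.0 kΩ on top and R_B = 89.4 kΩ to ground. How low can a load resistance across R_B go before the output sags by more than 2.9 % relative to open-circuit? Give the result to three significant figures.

Output resistance R_th = R_A‖R_B = (56.0 × 89.4)/145.4 = 34.43 kΩ.
The fractional drop is R_th/(R_th + R_L); requiring this ≤ 0.0290 gives R_L ≥ R_th(1/0.0290 − 1) = 34.43 × 33.48 = 1.15 MΩ.

R_L(min) ≈ 1.15 MΩ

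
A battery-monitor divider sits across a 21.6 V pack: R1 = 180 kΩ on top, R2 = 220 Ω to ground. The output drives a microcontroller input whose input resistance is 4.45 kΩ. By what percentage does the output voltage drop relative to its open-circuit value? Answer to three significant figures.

4.71 %

The divider's output (Thévenin) resistance is R1‖R2 = 219.7 Ω.
Fractional drop under load = R_th/(R_th + R_L) = 219.7 / (219.7 + 4450) = 0.04705.
So the output falls by 4.71 %.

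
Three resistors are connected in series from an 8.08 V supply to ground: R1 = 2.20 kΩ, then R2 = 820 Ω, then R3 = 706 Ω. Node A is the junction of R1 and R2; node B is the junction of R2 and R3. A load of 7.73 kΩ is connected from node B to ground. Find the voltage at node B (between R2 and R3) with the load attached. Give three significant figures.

V ≈ 1.43 V

At node B, R3 is in parallel with the load: R3‖R_L = 646.9 Ω.
Below node A the resistance is R2 + (R3‖R_L) = 1467 Ω, so V_A = 8.08 × 1467/3667 = 3.232 V.
Then V_B = V_A × (R3‖R_L)/(R2 + R3‖R_L) = 3.232 × 646.9/1467 = 1.43 V.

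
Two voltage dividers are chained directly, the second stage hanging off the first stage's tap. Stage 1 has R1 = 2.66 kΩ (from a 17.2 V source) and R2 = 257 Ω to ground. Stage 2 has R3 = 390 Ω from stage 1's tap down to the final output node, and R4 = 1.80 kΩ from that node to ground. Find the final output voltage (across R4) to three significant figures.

V_out ≈ 1.13 V

Stage 2 presents R3+R4 = 2190 Ω as a load on stage 1's tap.
Stage 1's lower leg becomes R2‖(R3+R4) = 230.0 Ω, so V_mid = 17.2 × 230.0/2890 = 1.369 V.
Stage 2 is itself unloaded: V_out = V_mid × R4/(R3+R4) = 1.369 × 1800/2190 = 1.13 V.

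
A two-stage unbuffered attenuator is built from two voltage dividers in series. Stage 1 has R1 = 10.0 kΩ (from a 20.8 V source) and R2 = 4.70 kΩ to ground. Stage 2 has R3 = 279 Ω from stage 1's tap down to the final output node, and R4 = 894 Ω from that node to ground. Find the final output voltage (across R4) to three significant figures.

V_out ≈ 1.36 V

Stage 2 presents R3+R4 = 1173 Ω as a load on stage 1's tap.
Stage 1's lower leg becomes R2‖(R3+R4) = 938.7 Ω, so V_mid = 20.8 × 938.7/10940 = 1.785 V.
Stage 2 is itself unloaded: V_out = V_mid × R4/(R3+R4) = 1.785 × 894/1173 = 1.36 V.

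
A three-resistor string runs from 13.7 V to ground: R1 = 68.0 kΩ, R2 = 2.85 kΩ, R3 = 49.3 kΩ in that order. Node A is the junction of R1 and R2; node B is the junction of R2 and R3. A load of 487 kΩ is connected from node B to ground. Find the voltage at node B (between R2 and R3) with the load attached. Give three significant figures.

At node B, R3 is in parallel with the load: R3‖R_L = 44.77 kΩ.
Below node A the resistance is R2 + (R3‖R_L) = 47.62 kΩ, so V_A = 13.7 × 47.62/115.6 = 5.642 V.
Then V_B = V_A × (R3‖R_L)/(R2 + R3‖R_L) = 5.642 × 44.77/47.62 = 5.30 V.

V ≈ 5.30 V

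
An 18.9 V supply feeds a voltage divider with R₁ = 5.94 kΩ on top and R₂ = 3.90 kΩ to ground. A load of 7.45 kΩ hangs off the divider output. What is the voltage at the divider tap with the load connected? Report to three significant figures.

The load sits in parallel with R₂: R₂‖R_L = (3.90 × 7.45) / (3.90 + 7.45) = 2.560 kΩ.
V_out = 18.9 × 2.560 / (5.94 + 2.560) = 18.9 × 2.560/8.500 = 5.69 V.
(Unloaded it would have been 7.49 V.)

V_out ≈ 5.69 V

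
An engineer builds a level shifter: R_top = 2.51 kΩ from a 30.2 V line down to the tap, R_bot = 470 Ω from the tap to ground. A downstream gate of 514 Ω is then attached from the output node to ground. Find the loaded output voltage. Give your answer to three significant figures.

The load sits in parallel with R_bot: R_bot‖R_L = (470 × 514) / (470 + 514) = 245.5 Ω.
V_out = 30.2 × 245.5 / (2510 + 245.5) = 30.2 × 245.5/2756 = 2.69 V.

V_out ≈ 2.69 V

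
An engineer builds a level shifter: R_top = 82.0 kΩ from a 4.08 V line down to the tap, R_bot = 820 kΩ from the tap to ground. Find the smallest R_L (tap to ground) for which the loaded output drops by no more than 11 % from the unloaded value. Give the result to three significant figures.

R_L(min) ≈ 603 kΩ

Output resistance R_th = R_top‖R_bot = (82.0 × 820)/902.0 = 74.55 kΩ.
The fractional drop is R_th/(R_th + R_L); requiring this ≤ 0.110 gives R_L ≥ R_th(1/0.110 − 1) = 74.55 × 8.091 = 603 kΩ.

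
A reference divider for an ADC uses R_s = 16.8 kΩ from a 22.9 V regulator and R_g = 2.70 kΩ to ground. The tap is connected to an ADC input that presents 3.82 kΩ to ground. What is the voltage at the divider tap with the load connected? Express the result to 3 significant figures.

The load sits in parallel with R_g: R_g‖R_L = (2.70 × 3.82) / (2.70 + 3.82) = 1.582 kΩ.
V_out = 22.9 × 1.582 / (16.8 + 1.582) = 22.9 × 1.582/18.38 = 1.97 V.

V_out ≈ 1.97 V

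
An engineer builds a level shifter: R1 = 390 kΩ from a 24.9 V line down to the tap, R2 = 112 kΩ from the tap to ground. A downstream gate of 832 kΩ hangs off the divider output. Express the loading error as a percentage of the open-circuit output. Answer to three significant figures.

9.47 %

Unloaded V = 24.9 × 112/502.0 = 5.5554 V.
Loaded: R2‖R_L = 98.71 kΩ, giving V = 24.9 × 98.71/488.7 = 5.0294 V.
Drop = (5.5554 − 5.0294) / 5.5554 = 9.47 %.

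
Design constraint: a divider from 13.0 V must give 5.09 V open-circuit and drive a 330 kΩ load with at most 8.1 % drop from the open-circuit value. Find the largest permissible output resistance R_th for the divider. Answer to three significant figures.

Loading drop = R_th/(R_th + R_L) ≤ 0.0810, so R_th ≤ R_L · ε/(1−ε) = 330 kΩ × 0.0810/0.9190 = 29.1 kΩ.

R_th ≤ 29.1 kΩ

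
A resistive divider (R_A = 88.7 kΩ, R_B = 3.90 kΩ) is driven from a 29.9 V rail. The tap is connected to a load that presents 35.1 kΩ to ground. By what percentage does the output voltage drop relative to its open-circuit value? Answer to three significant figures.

The divider's output (Thévenin) resistance is R_A‖R_B = 3.736 kΩ.
Fractional drop under load = R_th/(R_th + R_L) = 3.736 / (3.736 + 35.1) = 0.09619.
So the output falls by 9.62 %.

9.62 %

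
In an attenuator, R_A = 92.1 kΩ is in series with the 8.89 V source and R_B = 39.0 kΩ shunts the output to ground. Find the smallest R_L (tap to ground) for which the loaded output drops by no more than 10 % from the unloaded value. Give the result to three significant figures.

R_L(min) ≈ 247 kΩ

Output resistance R_th = R_A‖R_B = (92.1 × 39.0)/131.1 = 27.40 kΩ.
The fractional drop is R_th/(R_th + R_L); requiring this ≤ 0.100 gives R_L ≥ R_th(1/0.100 − 1) = 27.40 × 9.000 = 247 kΩ.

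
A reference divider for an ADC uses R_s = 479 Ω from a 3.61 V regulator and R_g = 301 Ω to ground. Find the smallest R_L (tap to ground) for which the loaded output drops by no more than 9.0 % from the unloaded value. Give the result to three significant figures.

R_L(min) ≈ 1.87 kΩ

Output resistance R_th = R_s‖R_g = (479 × 301)/780.0 = 184.8 Ω.
The fractional drop is R_th/(R_th + R_L); requiring this ≤ 0.0900 gives R_L ≥ R_th(1/0.0900 − 1) = 184.8 × 10.11 = 1.87 kΩ.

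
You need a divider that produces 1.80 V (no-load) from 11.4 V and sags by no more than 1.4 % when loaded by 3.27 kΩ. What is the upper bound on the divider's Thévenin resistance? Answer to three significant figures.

Loading drop = R_th/(R_th + R_L) ≤ 0.0140, so R_th ≤ R_L · ε/(1−ε) = 3.27 kΩ × 0.0140/0.9860 = 46.4 Ω.

R_th ≤ 46.4 Ω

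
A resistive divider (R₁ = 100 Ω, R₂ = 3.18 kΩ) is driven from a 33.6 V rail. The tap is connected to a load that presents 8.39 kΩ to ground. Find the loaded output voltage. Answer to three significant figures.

The load sits in parallel with R₂: R₂‖R_L = (3180 × 8390) / (3180 + 8390) = 2306 Ω.
V_out = 33.6 × 2306 / (100 + 2306) = 33.6 × 2306/2406 = 32.2 V.
(Unloaded it would have been 32.6 V.)

V_out ≈ 32.2 V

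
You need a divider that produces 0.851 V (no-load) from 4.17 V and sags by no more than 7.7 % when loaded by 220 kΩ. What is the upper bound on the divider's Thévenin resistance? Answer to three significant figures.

Loading drop = R_th/(R_th + R_L) ≤ 0.0770, so R_th ≤ R_L · ε/(1−ε) = 220 kΩ × 0.0770/0.9230 = 18.4 kΩ.
(Any R1, R2 with R2/(R1+R2) = 0.204 and R1‖R2 ≤ 18.4 kΩ will meet the spec.)

R_th ≤ 18.4 kΩ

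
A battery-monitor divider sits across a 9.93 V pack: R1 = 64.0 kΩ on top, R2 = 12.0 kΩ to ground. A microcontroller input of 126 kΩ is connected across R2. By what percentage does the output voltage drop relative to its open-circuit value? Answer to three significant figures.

7.42 %

The divider's output (Thévenin) resistance is R1‖R2 = 10.11 kΩ.
Fractional drop under load = R_th/(R_th + R_L) = 10.11 / (10.11 + 126) = 0.07425.
So the output falls by 7.42 %.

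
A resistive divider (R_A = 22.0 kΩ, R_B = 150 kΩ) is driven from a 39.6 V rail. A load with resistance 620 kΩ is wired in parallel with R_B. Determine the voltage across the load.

V_out ≈ 33.5 V

The load sits in parallel with R_B: R_B‖R_L = (150 × 620) / (150 + 620) = 120.8 kΩ.
V_out = 39.6 × 120.8 / (22.0 + 120.8) = 39.6 × 120.8/142.8 = 33.5 V.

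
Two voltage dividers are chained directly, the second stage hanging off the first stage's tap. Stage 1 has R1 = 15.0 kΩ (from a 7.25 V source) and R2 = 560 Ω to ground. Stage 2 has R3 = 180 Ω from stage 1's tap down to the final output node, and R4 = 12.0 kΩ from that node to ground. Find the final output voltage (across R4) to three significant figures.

V_out ≈ 0.246 V

Stage 2 presents R3+R4 = 12180 Ω as a load on stage 1's tap.
Stage 1's lower leg becomes R2‖(R3+R4) = 535.4 Ω, so V_mid = 7.25 × 535.4/15540 = 0.2499 V.
Stage 2 is itself unloaded: V_out = V_mid × R4/(R3+R4) = 0.2499 × 12000/12180 = 0.246 V.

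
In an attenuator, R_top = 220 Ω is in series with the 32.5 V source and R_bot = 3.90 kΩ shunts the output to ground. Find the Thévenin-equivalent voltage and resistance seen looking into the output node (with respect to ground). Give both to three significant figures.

V_th = 30.8 V, R_th = 208 Ω

V_th is the open-circuit tap voltage: 32.5 × 3900/(220 + 3900) = 30.8 V.
With the supply zeroed, R_top and R_bot appear in parallel from the tap: R_th = R_top‖R_bot = (220 × 3900)/4120 = 208 Ω.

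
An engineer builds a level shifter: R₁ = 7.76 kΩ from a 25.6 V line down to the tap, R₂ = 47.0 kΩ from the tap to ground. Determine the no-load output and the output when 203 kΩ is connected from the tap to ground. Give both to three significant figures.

Unloaded: 22.0 V; loaded: 21.3 V

Open-circuit: V = 25.6 × 47.0/(7.76 + 47.0) = 22.0 V.
With the load, R₂ becomes R₂‖R_L = 38.16 kΩ, so V = 25.6 × 38.16/45.92 = 21.3 V.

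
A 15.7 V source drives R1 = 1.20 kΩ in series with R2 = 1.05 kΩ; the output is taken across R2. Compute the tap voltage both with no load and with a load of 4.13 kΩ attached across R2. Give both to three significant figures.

Open-circuit: V = 15.7 × 1.05/(1.20 + 1.05) = 7.33 V.
With the load, R2 becomes R2‖R_L = 0.8372 kΩ, so V = 15.7 × 0.8372/2.037 = 6.45 V.

Unloaded: 7.33 V; loaded: 6.45 V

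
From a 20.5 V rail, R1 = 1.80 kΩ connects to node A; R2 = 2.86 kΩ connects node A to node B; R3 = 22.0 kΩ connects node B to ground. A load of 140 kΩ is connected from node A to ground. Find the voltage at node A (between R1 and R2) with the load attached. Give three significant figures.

Below node A the series string R2+R3 = 24.86 kΩ sits in parallel with the 140 kΩ load: 21.11 kΩ.
V_A = 20.5 × 21.11/(1.80 + 21.11) = 18.9 V.

V ≈ 18.9 V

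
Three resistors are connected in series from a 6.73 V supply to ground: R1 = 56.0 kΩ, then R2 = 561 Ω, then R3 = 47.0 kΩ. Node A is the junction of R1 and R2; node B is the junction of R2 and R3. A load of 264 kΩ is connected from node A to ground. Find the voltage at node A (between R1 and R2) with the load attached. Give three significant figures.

Below node A the series string R2+R3 = 47560 Ω sits in parallel with the 264000 Ω load: 40300 Ω.
V_A = 6.73 × 40300/(56000 + 40300) = 2.82 V.

V ≈ 2.82 V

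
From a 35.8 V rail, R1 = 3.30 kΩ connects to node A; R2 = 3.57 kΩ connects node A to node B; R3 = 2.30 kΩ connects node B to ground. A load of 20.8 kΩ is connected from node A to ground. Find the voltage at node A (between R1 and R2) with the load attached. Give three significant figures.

Below node A the series string R2+R3 = 5.870 kΩ sits in parallel with the 20.8 kΩ load: 4.578 kΩ.
V_A = 35.8 × 4.578/(3.30 + 4.578) = 20.8 V.

V ≈ 20.8 V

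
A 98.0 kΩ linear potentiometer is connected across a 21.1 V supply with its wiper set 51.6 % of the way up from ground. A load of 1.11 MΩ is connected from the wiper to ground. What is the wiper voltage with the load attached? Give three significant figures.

The wiper splits the pot into (1−α)R = 47.43 kΩ above and αR = 50.57 kΩ below.
Lower section ‖ load = 48.36 kΩ.
V_wiper = 21.1 × 48.36/(47.43 + 48.36) = 10.7 V.

V ≈ 10.7 V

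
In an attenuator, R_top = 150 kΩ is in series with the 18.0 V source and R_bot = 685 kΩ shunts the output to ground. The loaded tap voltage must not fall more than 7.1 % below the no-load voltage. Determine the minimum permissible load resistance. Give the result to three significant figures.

Output resistance R_th = R_top‖R_bot = (150 × 685)/835.0 = 123.1 kΩ.
The fractional drop is R_th/(R_th + R_L); requiring this ≤ 0.0710 gives R_L ≥ R_th(1/0.0710 − 1) = 123.1 × 13.08 = 1.61 MΩ.

R_L(min) ≈ 1.61 MΩ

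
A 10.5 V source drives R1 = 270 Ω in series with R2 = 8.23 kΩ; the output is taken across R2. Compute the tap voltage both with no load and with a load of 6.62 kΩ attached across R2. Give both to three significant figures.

Unloaded: 10.2 V; loaded: 9.78 V

Open-circuit: V = 10.5 × 8230/(270 + 8230) = 10.2 V.
With the load, R2 becomes R2‖R_L = 3669 Ω, so V = 10.5 × 3669/3939 = 9.78 V.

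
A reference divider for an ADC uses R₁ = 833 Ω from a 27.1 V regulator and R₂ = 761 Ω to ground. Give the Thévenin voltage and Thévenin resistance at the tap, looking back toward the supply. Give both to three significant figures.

V_th is the open-circuit tap voltage: 27.1 × 761/(833 + 761) = 12.9 V.
With the supply zeroed, R₁ and R₂ appear in parallel from the tap: R_th = R₁‖R₂ = (833 × 761)/1594 = 398 Ω.

V_th = 12.9 V, R_th = 398 Ω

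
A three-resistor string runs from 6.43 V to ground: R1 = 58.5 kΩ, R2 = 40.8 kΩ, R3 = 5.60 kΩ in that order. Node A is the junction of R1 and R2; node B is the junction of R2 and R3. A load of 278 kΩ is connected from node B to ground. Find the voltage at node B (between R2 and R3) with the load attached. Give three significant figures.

V ≈ 0.337 V

At node B, R3 is in parallel with the load: R3‖R_L = 5.489 kΩ.
Below node A the resistance is R2 + (R3‖R_L) = 46.29 kΩ, so V_A = 6.43 × 46.29/104.8 = 2.840 V.
Then V_B = V_A × (R3‖R_L)/(R2 + R3‖R_L) = 2.840 × 5.489/46.29 = 0.337 V.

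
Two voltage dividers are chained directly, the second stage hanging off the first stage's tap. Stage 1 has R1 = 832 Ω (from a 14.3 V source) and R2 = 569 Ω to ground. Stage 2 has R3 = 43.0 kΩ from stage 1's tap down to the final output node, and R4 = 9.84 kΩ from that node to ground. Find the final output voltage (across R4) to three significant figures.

Stage 2 presents R3+R4 = 52840 Ω as a load on stage 1's tap.
Stage 1's lower leg becomes R2‖(R3+R4) = 562.9 Ω, so V_mid = 14.3 × 562.9/1395 = 5.771 V.
Stage 2 is itself unloaded: V_out = V_mid × R4/(R3+R4) = 5.771 × 9840/52840 = 1.07 V.

V_out ≈ 1.07 V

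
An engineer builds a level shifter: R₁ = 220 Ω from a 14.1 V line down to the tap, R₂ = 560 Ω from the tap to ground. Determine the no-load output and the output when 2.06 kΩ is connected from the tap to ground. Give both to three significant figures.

Open-circuit: V = 14.1 × 560/(220 + 560) = 10.1 V.
With the load, R₂ becomes R₂‖R_L = 440.3 Ω, so V = 14.1 × 440.3/660.3 = 9.40 V.

Unloaded: 10.1 V; loaded: 9.40 V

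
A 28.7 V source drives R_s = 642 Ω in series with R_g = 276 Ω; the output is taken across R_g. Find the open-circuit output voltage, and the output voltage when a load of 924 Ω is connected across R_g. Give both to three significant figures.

Unloaded: 8.63 V; loaded: 7.14 V

Open-circuit: V = 28.7 × 276/(642 + 276) = 8.63 V.
With the load, R_g becomes R_g‖R_L = 212.5 Ω, so V = 28.7 × 212.5/854.5 = 7.14 V.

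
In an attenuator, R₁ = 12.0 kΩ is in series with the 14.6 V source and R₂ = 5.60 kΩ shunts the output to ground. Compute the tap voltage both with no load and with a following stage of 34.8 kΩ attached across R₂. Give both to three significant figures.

Unloaded: 4.65 V; loaded: 4.19 V

Open-circuit: V = 14.6 × 5.60/(12.0 + 5.60) = 4.65 V.
With the load, R₂ becomes R₂‖R_L = 4.824 kΩ, so V = 14.6 × 4.824/16.82 = 4.19 V.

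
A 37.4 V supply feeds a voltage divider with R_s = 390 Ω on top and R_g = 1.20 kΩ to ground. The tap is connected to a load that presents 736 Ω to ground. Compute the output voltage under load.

The load sits in parallel with R_g: R_g‖R_L = (1200 × 736) / (1200 + 736) = 456.2 Ω.
V_out = 37.4 × 456.2 / (390 + 456.2) = 37.4 × 456.2/846.2 = 20.2 V.

V_out ≈ 20.2 V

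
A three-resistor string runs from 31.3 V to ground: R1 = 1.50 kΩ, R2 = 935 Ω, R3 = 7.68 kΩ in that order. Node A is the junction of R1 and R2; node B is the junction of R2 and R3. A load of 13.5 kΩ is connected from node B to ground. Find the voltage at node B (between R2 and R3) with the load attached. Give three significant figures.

At node B, R3 is in parallel with the load: R3‖R_L = 4895 Ω.
Below node A the resistance is R2 + (R3‖R_L) = 5830 Ω, so V_A = 31.3 × 5830/7330 = 24.89 V.
Then V_B = V_A × (R3‖R_L)/(R2 + R3‖R_L) = 24.89 × 4895/5830 = 20.9 V.

V ≈ 20.9 V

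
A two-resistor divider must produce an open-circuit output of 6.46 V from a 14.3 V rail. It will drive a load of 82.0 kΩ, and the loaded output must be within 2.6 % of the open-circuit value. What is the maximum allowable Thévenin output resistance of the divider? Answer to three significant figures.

Loading drop = R_th/(R_th + R_L) ≤ 0.0260, so R_th ≤ R_L · ε/(1−ε) = 82.0 kΩ × 0.0260/0.9740 = 2.19 kΩ.

R_th ≤ 2.19 kΩ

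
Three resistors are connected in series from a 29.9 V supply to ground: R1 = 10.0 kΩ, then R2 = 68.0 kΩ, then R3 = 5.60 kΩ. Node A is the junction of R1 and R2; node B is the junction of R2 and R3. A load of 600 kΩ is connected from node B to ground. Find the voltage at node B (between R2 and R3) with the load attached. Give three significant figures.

At node B, R3 is in parallel with the load: R3‖R_L = 5.548 kΩ.
Below node A the resistance is R2 + (R3‖R_L) = 73.55 kΩ, so V_A = 29.9 × 73.55/83.55 = 26.32 V.
Then V_B = V_A × (R3‖R_L)/(R2 + R3‖R_L) = 26.32 × 5.548/73.55 = 1.99 V.

V ≈ 1.99 V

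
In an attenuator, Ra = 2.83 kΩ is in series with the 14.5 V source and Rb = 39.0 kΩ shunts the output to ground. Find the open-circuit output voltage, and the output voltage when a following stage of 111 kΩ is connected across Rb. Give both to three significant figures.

Open-circuit: V = 14.5 × 39.0/(2.83 + 39.0) = 13.5 V.
With the load, Rb becomes Rb‖R_L = 28.86 kΩ, so V = 14.5 × 28.86/31.69 = 13.2 V.

Unloaded: 13.5 V; loaded: 13.2 V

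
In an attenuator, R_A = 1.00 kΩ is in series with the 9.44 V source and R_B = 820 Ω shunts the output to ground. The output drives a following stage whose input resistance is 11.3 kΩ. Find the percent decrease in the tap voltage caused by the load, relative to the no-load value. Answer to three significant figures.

3.83 %

The divider's output (Thévenin) resistance is R_A‖R_B = 450.5 Ω.
Fractional drop under load = R_th/(R_th + R_L) = 450.5 / (450.5 + 11300) = 0.03834.
So the output falls by 3.83 %.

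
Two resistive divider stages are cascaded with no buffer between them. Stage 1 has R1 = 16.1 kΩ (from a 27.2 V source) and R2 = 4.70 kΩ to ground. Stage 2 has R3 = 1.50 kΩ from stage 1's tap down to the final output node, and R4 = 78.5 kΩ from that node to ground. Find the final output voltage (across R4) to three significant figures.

Stage 2 presents R3+R4 = 80.00 kΩ as a load on stage 1's tap.
Stage 1's lower leg becomes R2‖(R3+R4) = 4.439 kΩ, so V_mid = 27.2 × 4.439/20.54 = 5.879 V.
Stage 2 is itself unloaded: V_out = V_mid × R4/(R3+R4) = 5.879 × 78.5/80.00 = 5.77 V.

V_out ≈ 5.77 V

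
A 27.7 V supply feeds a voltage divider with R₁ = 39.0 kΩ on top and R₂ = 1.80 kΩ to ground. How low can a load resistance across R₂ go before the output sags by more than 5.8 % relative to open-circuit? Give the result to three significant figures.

Output resistance R_th = R₁‖R₂ = (39.0 × 1.80)/40.80 = 1.721 kΩ.
The fractional drop is R_th/(R_th + R_L); requiring this ≤ 0.0580 gives R_L ≥ R_th(1/0.0580 − 1) = 1.721 × 16.24 = 27.9 kΩ.

R_L(min) ≈ 27.9 kΩ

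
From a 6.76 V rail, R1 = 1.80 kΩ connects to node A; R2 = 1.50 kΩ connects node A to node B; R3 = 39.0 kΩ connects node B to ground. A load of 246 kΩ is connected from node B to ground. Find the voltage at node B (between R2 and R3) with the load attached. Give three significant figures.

V ≈ 6.16 V

At node B, R3 is in parallel with the load: R3‖R_L = 33.66 kΩ.
Below node A the resistance is R2 + (R3‖R_L) = 35.16 kΩ, so V_A = 6.76 × 35.16/36.96 = 6.431 V.
Then V_B = V_A × (R3‖R_L)/(R2 + R3‖R_L) = 6.431 × 33.66/35.16 = 6.16 V.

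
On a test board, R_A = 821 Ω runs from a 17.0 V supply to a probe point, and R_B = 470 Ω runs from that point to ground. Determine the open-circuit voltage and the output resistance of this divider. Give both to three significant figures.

V_th = 6.19 V, R_th = 299 Ω

V_th is the open-circuit tap voltage: 17.0 × 470/(821 + 470) = 6.19 V.
With the supply zeroed, R_A and R_B appear in parallel from the tap: R_th = R_A‖R_B = (821 × 470)/1291 = 299 Ω.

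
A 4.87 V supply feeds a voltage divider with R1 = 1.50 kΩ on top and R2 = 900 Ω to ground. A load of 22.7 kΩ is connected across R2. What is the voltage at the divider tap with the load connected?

V_out ≈ 1.78 V

The load sits in parallel with R2: R2‖R_L = (900 × 22700) / (900 + 22700) = 865.7 Ω.
V_out = 4.87 × 865.7 / (1500 + 865.7) = 4.87 × 865.7/2366 = 1.78 V.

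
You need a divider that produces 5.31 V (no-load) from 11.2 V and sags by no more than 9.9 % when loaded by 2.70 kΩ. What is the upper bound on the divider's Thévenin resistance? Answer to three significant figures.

Loading drop = R_th/(R_th + R_L) ≤ 0.0990, so R_th ≤ R_L · ε/(1−ε) = 2.70 kΩ × 0.0990/0.9010 = 297 Ω.

R_th ≤ 297 Ω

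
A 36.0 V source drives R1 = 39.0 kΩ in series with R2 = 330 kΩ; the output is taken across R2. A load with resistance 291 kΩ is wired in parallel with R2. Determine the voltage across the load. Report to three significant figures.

V_out ≈ 28.7 V

The load sits in parallel with R2: R2‖R_L = (330 × 291) / (330 + 291) = 154.6 kΩ.
V_out = 36.0 × 154.6 / (39.0 + 154.6) = 36.0 × 154.6/193.6 = 28.7 V.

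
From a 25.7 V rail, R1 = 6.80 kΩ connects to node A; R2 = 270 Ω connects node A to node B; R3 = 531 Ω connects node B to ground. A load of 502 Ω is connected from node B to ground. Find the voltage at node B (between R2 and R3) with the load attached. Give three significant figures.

At node B, R3 is in parallel with the load: R3‖R_L = 258.0 Ω.
Below node A the resistance is R2 + (R3‖R_L) = 528.0 Ω, so V_A = 25.7 × 528.0/7328 = 1.852 V.
Then V_B = V_A × (R3‖R_L)/(R2 + R3‖R_L) = 1.852 × 258.0/528.0 = 0.905 V.

V ≈ 0.905 V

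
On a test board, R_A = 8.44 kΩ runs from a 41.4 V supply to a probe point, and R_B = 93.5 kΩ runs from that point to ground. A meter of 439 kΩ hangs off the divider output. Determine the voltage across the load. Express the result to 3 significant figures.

The load sits in parallel with R_B: R_B‖R_L = (93.5 × 439) / (93.5 + 439) = 77.08 kΩ.
V_out = 41.4 × 77.08 / (8.44 + 77.08) = 41.4 × 77.08/85.52 = 37.3 V.

V_out ≈ 37.3 V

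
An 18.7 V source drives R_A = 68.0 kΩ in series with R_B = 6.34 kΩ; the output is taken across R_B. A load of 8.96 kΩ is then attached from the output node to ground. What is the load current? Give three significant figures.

I_L ≈ 0.108 mA

R_B‖R_L = 3.713 kΩ; V_out = 18.7 × 3.713/71.71 = 0.9682 V.
I_L = V_out / R_L = 0.9682 / 8.96 kΩ = 0.108 mA.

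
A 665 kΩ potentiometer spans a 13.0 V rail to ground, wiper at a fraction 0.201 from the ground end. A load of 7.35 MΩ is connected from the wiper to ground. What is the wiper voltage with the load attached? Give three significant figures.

The wiper splits the pot into (1−α)R = 531.3 kΩ above and αR = 133.7 kΩ below.
Lower section ‖ load = 131.3 kΩ.
V_wiper = 13.0 × 131.3/(531.3 + 131.3) = 2.58 V.

V ≈ 2.58 V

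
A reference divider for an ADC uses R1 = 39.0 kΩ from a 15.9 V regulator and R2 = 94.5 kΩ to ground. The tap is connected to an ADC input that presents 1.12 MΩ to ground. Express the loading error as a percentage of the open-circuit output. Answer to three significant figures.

The divider's output (Thévenin) resistance is R1‖R2 = 27.61 kΩ.
Fractional drop under load = R_th/(R_th + R_L) = 27.61 / (27.61 + 1120) = 0.02406.
So the output falls by 2.41 %.

2.41 %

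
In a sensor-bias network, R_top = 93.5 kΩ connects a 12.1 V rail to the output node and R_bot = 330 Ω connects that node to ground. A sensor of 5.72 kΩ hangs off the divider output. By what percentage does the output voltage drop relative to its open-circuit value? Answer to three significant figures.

The divider's output (Thévenin) resistance is R_top‖R_bot = 328.8 Ω.
Fractional drop under load = R_th/(R_th + R_L) = 328.8 / (328.8 + 5720) = 0.05436.
So the output falls by 5.44 %.

5.44 %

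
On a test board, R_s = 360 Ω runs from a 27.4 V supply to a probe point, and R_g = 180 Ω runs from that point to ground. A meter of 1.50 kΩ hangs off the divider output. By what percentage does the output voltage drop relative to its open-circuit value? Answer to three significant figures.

The divider's output (Thévenin) resistance is R_s‖R_g = 120.0 Ω.
Fractional drop under load = R_th/(R_th + R_L) = 120.0 / (120.0 + 1500) = 0.07407.
So the output falls by 7.41 %.

7.41 %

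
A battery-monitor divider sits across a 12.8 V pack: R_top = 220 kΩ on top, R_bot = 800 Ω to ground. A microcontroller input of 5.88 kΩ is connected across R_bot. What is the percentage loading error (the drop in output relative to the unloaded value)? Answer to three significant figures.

Unloaded V = 12.8 × 800/220800 = 0.046377 V.
Loaded: R_bot‖R_L = 704.2 Ω, giving V = 12.8 × 704.2/220700 = 0.040840 V.
Drop = (0.046377 − 0.040840) / 0.046377 = 11.9 %.

11.9 %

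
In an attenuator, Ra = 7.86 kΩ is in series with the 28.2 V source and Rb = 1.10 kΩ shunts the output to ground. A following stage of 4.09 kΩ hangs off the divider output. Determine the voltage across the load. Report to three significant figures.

The load sits in parallel with Rb: Rb‖R_L = (1.10 × 4.09) / (1.10 + 4.09) = 0.8669 kΩ.
V_out = 28.2 × 0.8669 / (7.86 + 0.8669) = 28.2 × 0.8669/8.727 = 2.80 V.

V_out ≈ 2.80 V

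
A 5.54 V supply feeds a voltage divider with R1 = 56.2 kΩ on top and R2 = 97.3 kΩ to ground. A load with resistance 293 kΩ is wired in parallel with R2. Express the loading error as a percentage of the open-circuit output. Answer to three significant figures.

The divider's output (Thévenin) resistance is R1‖R2 = 35.62 kΩ.
Fractional drop under load = R_th/(R_th + R_L) = 35.62 / (35.62 + 293) = 0.1084.
So the output falls by 10.8 %.

10.8 %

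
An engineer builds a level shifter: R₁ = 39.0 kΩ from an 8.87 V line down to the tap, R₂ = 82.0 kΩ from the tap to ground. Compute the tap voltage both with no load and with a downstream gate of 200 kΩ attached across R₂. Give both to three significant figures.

Open-circuit: V = 8.87 × 82.0/(39.0 + 82.0) = 6.01 V.
With the load, R₂ becomes R₂‖R_L = 58.16 kΩ, so V = 8.87 × 58.16/97.16 = 5.31 V.

Unloaded: 6.01 V; loaded: 5.31 V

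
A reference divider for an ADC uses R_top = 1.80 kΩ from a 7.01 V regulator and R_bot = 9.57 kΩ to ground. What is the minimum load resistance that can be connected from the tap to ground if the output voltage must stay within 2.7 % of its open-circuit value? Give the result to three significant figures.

Output resistance R_th = R_top‖R_bot = (1.80 × 9.57)/11.37 = 1.515 kΩ.
The fractional drop is R_th/(R_th + R_L); requiring this ≤ 0.0270 gives R_L ≥ R_th(1/0.0270 − 1) = 1.515 × 36.04 = 54.6 kΩ.

R_L(min) ≈ 54.6 kΩ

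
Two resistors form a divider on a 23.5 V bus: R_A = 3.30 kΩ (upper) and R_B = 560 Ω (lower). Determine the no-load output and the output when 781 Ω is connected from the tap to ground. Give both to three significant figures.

Unloaded: 3.41 V; loaded: 2.11 V

Open-circuit: V = 23.5 × 560/(3300 + 560) = 3.41 V.
With the load, R_B becomes R_B‖R_L = 326.1 Ω, so V = 23.5 × 326.1/3626 = 2.11 V.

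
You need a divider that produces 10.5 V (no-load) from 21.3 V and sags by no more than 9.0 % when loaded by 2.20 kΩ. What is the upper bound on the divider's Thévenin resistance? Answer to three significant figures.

R_th ≤ 218 Ω

Loading drop = R_th/(R_th + R_L) ≤ 0.0900, so R_th ≤ R_L · ε/(1−ε) = 2.20 kΩ × 0.0900/0.9100 = 218 Ω.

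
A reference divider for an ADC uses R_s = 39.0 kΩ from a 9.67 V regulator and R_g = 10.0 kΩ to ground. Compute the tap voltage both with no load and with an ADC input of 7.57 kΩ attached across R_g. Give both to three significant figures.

Unloaded: 1.97 V; loaded: 0.962 V

Open-circuit: V = 9.67 × 10.0/(39.0 + 10.0) = 1.97 V.
With the load, R_g becomes R_g‖R_L = 4.308 kΩ, so V = 9.67 × 4.308/43.31 = 0.962 V.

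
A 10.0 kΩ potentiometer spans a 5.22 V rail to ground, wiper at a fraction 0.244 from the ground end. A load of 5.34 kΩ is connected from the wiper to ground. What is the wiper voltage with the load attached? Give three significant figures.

The wiper splits the pot into (1−α)R = 7.560 kΩ above and αR = 2.440 kΩ below.
Lower section ‖ load = 1.675 kΩ.
V_wiper = 5.22 × 1.675/(7.560 + 1.675) = 0.947 V.

V ≈ 0.947 V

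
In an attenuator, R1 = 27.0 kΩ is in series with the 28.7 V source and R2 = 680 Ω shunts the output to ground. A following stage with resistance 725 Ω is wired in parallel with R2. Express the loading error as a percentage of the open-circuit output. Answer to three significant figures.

47.8 %

The divider's output (Thévenin) resistance is R1‖R2 = 663.3 Ω.
Fractional drop under load = R_th/(R_th + R_L) = 663.3 / (663.3 + 725) = 0.4778.
So the output falls by 47.8 %.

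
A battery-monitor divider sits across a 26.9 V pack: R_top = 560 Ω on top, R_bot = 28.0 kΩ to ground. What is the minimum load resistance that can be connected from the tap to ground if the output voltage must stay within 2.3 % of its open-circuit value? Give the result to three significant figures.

R_L(min) ≈ 23.3 kΩ

Output resistance R_th = R_top‖R_bot = (560 × 28000)/28560 = 549.0 Ω.
The fractional drop is R_th/(R_th + R_L); requiring this ≤ 0.0230 gives R_L ≥ R_th(1/0.0230 − 1) = 549.0 × 42.48 = 23.3 kΩ.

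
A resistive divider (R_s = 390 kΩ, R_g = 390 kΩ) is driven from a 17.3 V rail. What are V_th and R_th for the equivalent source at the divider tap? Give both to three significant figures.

V_th is the open-circuit tap voltage: 17.3 × 390/(390 + 390) = 8.65 V.
With the supply zeroed, R_s and R_g appear in parallel from the tap: R_th = R_s‖R_g = (390 × 390)/780.0 = 195 kΩ.

V_th = 8.65 V, R_th = 195 kΩ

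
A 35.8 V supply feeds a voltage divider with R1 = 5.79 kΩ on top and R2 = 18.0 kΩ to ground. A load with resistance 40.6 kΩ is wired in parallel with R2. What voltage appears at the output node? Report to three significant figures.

V_out ≈ 24.4 V

The load sits in parallel with R2: R2‖R_L = (18.0 × 40.6) / (18.0 + 40.6) = 12.47 kΩ.
V_out = 35.8 × 12.47 / (5.79 + 12.47) = 35.8 × 12.47/18.26 = 24.4 V.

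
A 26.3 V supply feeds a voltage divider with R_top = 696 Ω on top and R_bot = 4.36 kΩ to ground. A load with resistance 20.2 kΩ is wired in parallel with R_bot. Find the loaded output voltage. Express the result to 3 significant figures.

V_out ≈ 22.0 V

The load sits in parallel with R_bot: R_bot‖R_L = (4360 × 20200) / (4360 + 20200) = 3586 Ω.
V_out = 26.3 × 3586 / (696 + 3586) = 26.3 × 3586/4282 = 22.0 V.
(Unloaded it would have been 22.7 V.)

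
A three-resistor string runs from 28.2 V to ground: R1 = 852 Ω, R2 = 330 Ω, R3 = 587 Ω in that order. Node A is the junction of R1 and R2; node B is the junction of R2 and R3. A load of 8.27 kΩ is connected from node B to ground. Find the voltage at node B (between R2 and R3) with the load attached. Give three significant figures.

V ≈ 8.93 V

At node B, R3 is in parallel with the load: R3‖R_L = 548.1 Ω.
Below node A the resistance is R2 + (R3‖R_L) = 878.1 Ω, so V_A = 28.2 × 878.1/1730 = 14.31 V.
Then V_B = V_A × (R3‖R_L)/(R2 + R3‖R_L) = 14.31 × 548.1/878.1 = 8.93 V.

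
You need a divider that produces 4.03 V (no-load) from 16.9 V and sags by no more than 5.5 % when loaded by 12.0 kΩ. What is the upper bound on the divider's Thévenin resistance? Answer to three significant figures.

Loading drop = R_th/(R_th + R_L) ≤ 0.0550, so R_th ≤ R_L · ε/(1−ε) = 12.0 kΩ × 0.0550/0.9450 = 698 Ω.
(Any R1, R2 with R2/(R1+R2) = 0.238 and R1‖R2 ≤ 698 Ω will meet the spec.)

R_th ≤ 698 Ω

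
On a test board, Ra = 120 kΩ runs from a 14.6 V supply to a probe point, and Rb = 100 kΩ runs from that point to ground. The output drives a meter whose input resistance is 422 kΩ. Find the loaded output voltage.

V_out ≈ 5.88 V

The load sits in parallel with Rb: Rb‖R_L = (100 × 422) / (100 + 422) = 80.84 kΩ.
V_out = 14.6 × 80.84 / (120 + 80.84) = 14.6 × 80.84/200.8 = 5.88 V.
(Unloaded it would have been 6.64 V.)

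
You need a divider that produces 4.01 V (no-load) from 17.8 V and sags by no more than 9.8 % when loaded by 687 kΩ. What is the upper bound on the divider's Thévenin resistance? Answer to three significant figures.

Loading drop = R_th/(R_th + R_L) ≤ 0.0980, so R_th ≤ R_L · ε/(1−ε) = 687 kΩ × 0.0980/0.9020 = 74.6 kΩ.

R_th ≤ 74.6 kΩ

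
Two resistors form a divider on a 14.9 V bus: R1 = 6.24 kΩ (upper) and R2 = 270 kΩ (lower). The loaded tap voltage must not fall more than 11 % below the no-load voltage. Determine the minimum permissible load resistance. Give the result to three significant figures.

Output resistance R_th = R1‖R2 = (6.24 × 270)/276.2 = 6.099 kΩ.
The fractional drop is R_th/(R_th + R_L); requiring this ≤ 0.110 gives R_L ≥ R_th(1/0.110 − 1) = 6.099 × 8.091 = 49.3 kΩ.

R_L(min) ≈ 49.3 kΩ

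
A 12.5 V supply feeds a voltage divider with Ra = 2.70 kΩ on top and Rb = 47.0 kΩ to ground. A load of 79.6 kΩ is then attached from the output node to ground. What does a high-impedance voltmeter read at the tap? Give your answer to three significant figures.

V_out ≈ 11.5 V

The load sits in parallel with Rb: Rb‖R_L = (47.0 × 79.6) / (47.0 + 79.6) = 29.55 kΩ.
V_out = 12.5 × 29.55 / (2.70 + 29.55) = 12.5 × 29.55/32.25 = 11.5 V.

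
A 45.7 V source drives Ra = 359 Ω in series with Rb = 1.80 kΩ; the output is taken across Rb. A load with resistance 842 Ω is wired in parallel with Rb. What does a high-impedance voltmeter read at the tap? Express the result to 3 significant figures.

The load sits in parallel with Rb: Rb‖R_L = (1800 × 842) / (1800 + 842) = 573.7 Ω.
V_out = 45.7 × 573.7 / (359 + 573.7) = 45.7 × 573.7/932.7 = 28.1 V.
(Unloaded it would have been 38.1 V.)

V_out ≈ 28.1 V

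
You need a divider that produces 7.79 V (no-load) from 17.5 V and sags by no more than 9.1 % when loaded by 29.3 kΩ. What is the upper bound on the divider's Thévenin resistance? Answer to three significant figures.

R_th ≤ 2.93 kΩ

Loading drop = R_th/(R_th + R_L) ≤ 0.0910, so R_th ≤ R_L · ε/(1−ε) = 29.3 kΩ × 0.0910/0.9090 = 2.93 kΩ.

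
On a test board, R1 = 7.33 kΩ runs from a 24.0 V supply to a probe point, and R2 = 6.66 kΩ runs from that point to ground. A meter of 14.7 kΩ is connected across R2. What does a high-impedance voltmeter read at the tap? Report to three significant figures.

V_out ≈ 9.23 V

The load sits in parallel with R2: R2‖R_L = (6.66 × 14.7) / (6.66 + 14.7) = 4.583 kΩ.
V_out = 24.0 × 4.583 / (7.33 + 4.583) = 24.0 × 4.583/11.91 = 9.23 V.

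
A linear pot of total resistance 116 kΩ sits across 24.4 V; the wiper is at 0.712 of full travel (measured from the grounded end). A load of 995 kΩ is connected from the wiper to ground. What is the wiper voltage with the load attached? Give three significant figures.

The wiper splits the pot into (1−α)R = 33.41 kΩ above and αR = 82.59 kΩ below.
Lower section ‖ load = 76.26 kΩ.
V_wiper = 24.4 × 76.26/(33.41 + 76.26) = 17.0 V.

V ≈ 17.0 V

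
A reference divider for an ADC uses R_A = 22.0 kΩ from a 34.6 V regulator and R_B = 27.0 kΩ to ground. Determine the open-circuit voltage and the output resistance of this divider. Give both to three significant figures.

V_th = 19.1 V, R_th = 12.1 kΩ

V_th is the open-circuit tap voltage: 34.6 × 27.0/(22.0 + 27.0) = 19.1 V.
With the supply zeroed, R_A and R_B appear in parallel from the tap: R_th = R_A‖R_B = (22.0 × 27.0)/49.00 = 12.1 kΩ.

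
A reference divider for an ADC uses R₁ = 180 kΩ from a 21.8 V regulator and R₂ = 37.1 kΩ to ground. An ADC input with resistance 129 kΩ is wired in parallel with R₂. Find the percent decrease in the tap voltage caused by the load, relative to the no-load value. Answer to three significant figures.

Unloaded V = 21.8 × 37.1/217.1 = 3.725 V.
Loaded: R₂‖R_L = 28.81 kΩ, giving V = 21.8 × 28.81/208.8 = 3.008 V.
Drop = (3.725 − 3.008) / 3.725 = 19.3 %.

19.3 %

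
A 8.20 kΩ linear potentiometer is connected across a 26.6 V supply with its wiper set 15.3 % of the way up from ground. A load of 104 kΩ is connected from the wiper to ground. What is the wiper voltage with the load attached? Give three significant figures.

V ≈ 4.03 V

The wiper splits the pot into (1−α)R = 6.945 kΩ above and αR = 1.255 kΩ below.
Lower section ‖ load = 1.240 kΩ.
V_wiper = 26.6 × 1.240/(6.945 + 1.240) = 4.03 V.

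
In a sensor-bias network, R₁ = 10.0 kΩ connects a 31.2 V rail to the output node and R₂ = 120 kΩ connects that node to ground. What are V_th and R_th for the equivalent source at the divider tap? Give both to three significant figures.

V_th is the open-circuit tap voltage: 31.2 × 120/(10.0 + 120) = 28.8 V.
With the supply zeroed, R₁ and R₂ appear in parallel from the tap: R_th = R₁‖R₂ = (10.0 × 120)/130.0 = 9.23 kΩ.

V_th = 28.8 V, R_th = 9.23 kΩ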